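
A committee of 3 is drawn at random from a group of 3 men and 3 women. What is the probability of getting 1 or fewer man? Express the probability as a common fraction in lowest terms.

1/2

There are C(6,3) = 20 ways to choose the 3.
Favorable selections (1 or fewer man): C(3,0)·C(3,3) + C(3,1)·C(3,2) = 1 + 9 = 10.
Probability = 10/20 = 1/2.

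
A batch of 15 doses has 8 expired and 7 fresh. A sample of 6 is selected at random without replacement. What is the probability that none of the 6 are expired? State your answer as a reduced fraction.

1/715

There are C(15,6) = 5005 possible selections.
Selections with no expired (all fresh): C(7,6) = 7.
Probability = 7/5005 = 1/715.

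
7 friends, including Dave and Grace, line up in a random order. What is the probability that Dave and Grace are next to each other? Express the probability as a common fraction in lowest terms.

There are 7! = 5040 arrangements.
Treat Dave and Grace as a block: 6! arrangements of the blocks × 2 orders within the block = 2·720 = 1440.
Probability = 1440/5040 = 2/7.

2/7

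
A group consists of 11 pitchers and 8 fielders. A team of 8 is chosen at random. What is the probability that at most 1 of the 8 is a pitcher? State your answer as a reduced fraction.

89/75582

There are C(19,8) = 75582 ways to choose the 8.
Favorable selections (at most 1 pitcher): C(11,0)·C(8,8) + C(11,1)·C(8,7) = 1 + 88 = 89.
Probability = 89/75582.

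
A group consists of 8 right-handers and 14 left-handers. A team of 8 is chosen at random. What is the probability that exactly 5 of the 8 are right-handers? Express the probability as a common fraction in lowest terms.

There are C(22,8) = 319770 ways to choose 8 from 22.
Selections with exactly 5 right-handers: choose 5 of the 8 right-handers and 3 of the 14 left-handers, C(8,5)·C(14,3) = 56·364 = 20384.
Probability = 20384/319770 = 10192/159885.

10192/159885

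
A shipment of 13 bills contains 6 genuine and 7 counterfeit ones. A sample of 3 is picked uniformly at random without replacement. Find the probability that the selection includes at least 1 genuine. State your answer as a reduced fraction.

Total selections: C(13,3) = 286.
Favorable selections (at least 1 genuine): C(6,1)·C(7,2) + C(6,2)·C(7,1) + C(6,3)·C(7,0) = 126 + 105 + 20 = 251.
Probability = 251/286.

251/286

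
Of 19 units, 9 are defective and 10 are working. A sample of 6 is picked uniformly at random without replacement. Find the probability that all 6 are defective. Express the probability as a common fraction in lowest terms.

1/323

There are C(19,6) = 27132 possible selections.
Selections with all defective: C(9,6) = 84.
Probability = 84/27132 = 1/323.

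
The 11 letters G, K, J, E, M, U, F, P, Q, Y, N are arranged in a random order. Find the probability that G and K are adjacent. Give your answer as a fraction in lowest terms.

There are 11! = 39916800 arrangements.
Treat G and K as a block: 10! arrangements of the blocks × 2 orders within the block = 2·3628800 = 7257600.
Probability = 7257600/39916800 = 2/11.

2/11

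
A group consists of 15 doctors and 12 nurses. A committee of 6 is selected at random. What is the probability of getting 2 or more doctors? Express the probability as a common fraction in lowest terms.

4291/4485

There are C(27,6) = 296010 ways to choose the 6.
Count the complement (fewer than 2 doctors): C(15,0)·C(12,6) + C(15,1)·C(12,5) = 924 + 11880 = 12804.
Probability = 1 − 12804/296010 = 283206/296010 = 4291/4485.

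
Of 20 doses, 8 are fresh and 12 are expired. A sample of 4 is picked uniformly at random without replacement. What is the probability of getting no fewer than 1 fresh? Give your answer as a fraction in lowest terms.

290/323

Total selections: C(20,4) = 4845.
The complement is all 4 are expired: C(12,4) = 495.
Probability = 1 − 495/4845 = 4350/4845 = 290/323.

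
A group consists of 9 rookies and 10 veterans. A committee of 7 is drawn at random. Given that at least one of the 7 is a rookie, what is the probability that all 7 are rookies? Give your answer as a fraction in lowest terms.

3/4189

Work in counts. Selections with at least one rookie: C(19,7) − C(10,7) = 50388 − 120 = 50268.
Of those, selections where all 7 are rookies: C(9,7) = 36.
Conditional probability = 36/50268 = 3/4189.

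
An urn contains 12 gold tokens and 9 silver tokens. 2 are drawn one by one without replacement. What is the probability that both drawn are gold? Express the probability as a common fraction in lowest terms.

11/35

Multiply the conditional probabilities at each draw: 12/21 · 11/20 = 132/420 = 11/35.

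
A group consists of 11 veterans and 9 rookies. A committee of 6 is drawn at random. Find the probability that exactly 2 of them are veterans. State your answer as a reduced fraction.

231/1292

The sample space is all 6-subsets of the 20: C(20,6) = 38760.
Selections with exactly 2 veterans: choose 2 of the 11 veterans and 4 of the 9 rookies, C(11,2)·C(9,4) = 55·126 = 6930.
Probability = 6930/38760 = 231/1292.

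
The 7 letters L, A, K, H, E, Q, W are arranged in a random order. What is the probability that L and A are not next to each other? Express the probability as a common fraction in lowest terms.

5/7

There are 7! = 5040 arrangements.
Arrangements with L and A adjacent: 2·6! = 1440.
So not adjacent: 5040 − 1440 = 3600, probability 3600/5040 = 5/7.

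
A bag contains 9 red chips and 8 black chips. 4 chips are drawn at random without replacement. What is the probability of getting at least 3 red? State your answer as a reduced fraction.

There are C(17,4) = 2380 ways to choose the 4.
Favorable selections (at least 3 red): C(9,3)·C(8,1) + C(9,4)·C(8,0) = 672 + 126 = 798.
Probability = 798/2380 = 57/170.

57/170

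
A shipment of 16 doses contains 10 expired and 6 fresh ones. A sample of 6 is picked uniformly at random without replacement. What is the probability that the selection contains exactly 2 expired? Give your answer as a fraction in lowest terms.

675/8008

There are C(16,6) = 8008 ways to choose 6 from 16.
Selections with exactly 2 expired: choose 2 of the 10 expired and 4 of the 6 fresh, C(10,2)·C(6,4) = 45·15 = 675.
Probability = 675/8008.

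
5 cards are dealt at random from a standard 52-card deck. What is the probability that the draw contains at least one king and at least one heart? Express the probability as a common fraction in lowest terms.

229297/866320

There are C(52,5) = 2598960 possible draws.
By inclusion-exclusion on the complements, draws missing all kings or all hearts: C(48,5) + C(39,5) − C(36,5) = 1712304 + 575757 − 376992 = 1911069.
So draws with at least one of each: 2598960 − 1911069 = 687891, probability 687891/2598960 = 229297/866320.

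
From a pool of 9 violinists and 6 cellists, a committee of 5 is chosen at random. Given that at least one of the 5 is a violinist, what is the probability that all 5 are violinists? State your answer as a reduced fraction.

Work in counts. Selections with at least one violinist: C(15,5) − C(6,5) = 3003 − 6 = 2997.
Of those, selections where all 5 are violinists: C(9,5) = 126.
Conditional probability = 126/2997 = 14/333.

14/333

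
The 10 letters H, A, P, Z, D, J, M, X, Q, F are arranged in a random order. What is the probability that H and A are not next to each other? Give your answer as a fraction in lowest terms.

There are 10! = 3628800 arrangements.
Arrangements with H and A adjacent: 2·9! = 725760.
So not adjacent: 3628800 − 725760 = 2903040, probability 2903040/3628800 = 4/5.

4/5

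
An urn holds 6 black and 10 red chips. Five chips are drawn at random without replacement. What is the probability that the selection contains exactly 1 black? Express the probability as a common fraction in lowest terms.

15/52

Total number of selections: C(16,5) = 4368.
Selections with exactly 1 black: choose 1 of the 6 black and 4 of the 10 red, C(6,1)·C(10,4) = 6·210 = 1260.
Probability = 1260/4368 = 15/52.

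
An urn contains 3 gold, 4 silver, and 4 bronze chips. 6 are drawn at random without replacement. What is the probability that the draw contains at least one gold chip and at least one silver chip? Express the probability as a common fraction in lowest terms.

There are C(11,6) = 462 possible draws.
By inclusion-exclusion on the complements, draws missing all gold or all silver: C(8,6) + C(7,6) − C(4,6) = 28 + 7 − 0 = 35.
So draws with at least one of each: 462 − 35 = 427, probability 427/462 = 61/66.

61/66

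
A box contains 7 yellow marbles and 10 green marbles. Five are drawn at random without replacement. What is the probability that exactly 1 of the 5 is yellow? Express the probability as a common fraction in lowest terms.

There are C(17,5) = 6188 ways to choose 5 from 17.
Selections with exactly 1 yellow: choose 1 of the 7 yellow and 4 of the 10 green, C(7,1)·C(10,4) = 7·210 = 1470.
Probability = 1470/6188 = 105/442.

105/442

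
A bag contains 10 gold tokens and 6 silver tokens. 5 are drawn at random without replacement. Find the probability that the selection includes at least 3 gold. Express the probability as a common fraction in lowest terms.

There are C(16,5) = 4368 ways to choose the 5.
Favorable selections (at least 3 gold): C(10,3)·C(6,2) + C(10,4)·C(6,1) + C(10,5)·C(6,0) = 1800 + 1260 + 252 = 3312.
Probability = 3312/4368 = 69/91.

69/91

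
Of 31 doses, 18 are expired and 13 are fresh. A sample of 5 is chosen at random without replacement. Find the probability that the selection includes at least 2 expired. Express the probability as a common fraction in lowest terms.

There are C(31,5) = 169911 ways to choose the 5.
Count the complement (fewer than 2 expired): C(18,0)·C(13,5) + C(18,1)·C(13,4) = 1287 + 12870 = 14157.
Probability = 1 − 14157/169911 = 155754/169911 = 17306/18879.

17306/18879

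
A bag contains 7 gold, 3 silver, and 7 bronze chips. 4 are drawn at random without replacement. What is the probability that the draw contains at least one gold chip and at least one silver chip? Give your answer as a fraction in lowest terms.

43/85

There are C(17,4) = 2380 possible draws.
By inclusion-exclusion on the complements, draws missing all gold or all silver: C(10,4) + C(14,4) − C(7,4) = 210 + 1001 − 35 = 1176.
So draws with at least one of each: 2380 − 1176 = 1204, probability 1204/2380 = 43/85.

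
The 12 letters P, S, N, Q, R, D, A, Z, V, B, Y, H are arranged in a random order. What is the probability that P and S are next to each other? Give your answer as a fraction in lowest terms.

1/6

There are 12! = 479001600 arrangements.
Treat P and S as a block: 11! arrangements of the blocks × 2 orders within the block = 2·39916800 = 79833600.
Probability = 79833600/479001600 = 1/6.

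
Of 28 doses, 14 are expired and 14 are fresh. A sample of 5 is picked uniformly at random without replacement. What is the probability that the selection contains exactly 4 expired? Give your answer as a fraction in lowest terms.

The sample space is all 5-subsets of the 28: C(28,5) = 98280.
Selections with exactly 4 expired: choose 4 of the 14 expired and 1 of the 14 fresh, C(14,4)·C(14,1) = 1001·14 = 14014.
Probability = 14014/98280 = 77/540.

77/540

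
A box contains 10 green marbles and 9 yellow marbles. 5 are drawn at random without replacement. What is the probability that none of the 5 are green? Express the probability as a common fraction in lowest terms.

There are C(19,5) = 11628 possible selections.
Selections with no green (all yellow): C(9,5) = 126.
Probability = 126/11628 = 7/646.

7/646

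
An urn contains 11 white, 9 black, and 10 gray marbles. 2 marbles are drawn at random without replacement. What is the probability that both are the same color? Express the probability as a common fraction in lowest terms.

136/435

There are C(30,2) = 435 ways to draw 2 marbles.
All same color: C(11,2) + C(9,2) + C(10,2) = 55 + 36 + 45 = 136.
Probability = 136/435.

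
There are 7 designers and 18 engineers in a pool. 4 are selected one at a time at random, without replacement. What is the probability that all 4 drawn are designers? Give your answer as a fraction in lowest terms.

Multiply the conditional probabilities at each draw: 7/25 · 6/24 · 5/23 · 4/22 = 840/303600 = 7/2530.

7/2530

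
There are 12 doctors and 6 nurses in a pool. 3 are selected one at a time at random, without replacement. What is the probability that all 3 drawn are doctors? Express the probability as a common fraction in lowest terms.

Multiply the conditional probabilities at each draw: 12/18 · 11/17 · 10/16 = 1320/4896 = 55/204.

55/204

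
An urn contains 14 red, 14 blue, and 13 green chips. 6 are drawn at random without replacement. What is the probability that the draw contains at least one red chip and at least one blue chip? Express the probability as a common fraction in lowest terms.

25039/28823

There are C(41,6) = 4496388 possible draws.
By inclusion-exclusion on the complements, draws missing all red or all blue: C(27,6) + C(27,6) − C(13,6) = 296010 + 296010 − 1716 = 590304.
So draws with at least one of each: 4496388 − 590304 = 3906084, probability 3906084/4496388 = 25039/28823.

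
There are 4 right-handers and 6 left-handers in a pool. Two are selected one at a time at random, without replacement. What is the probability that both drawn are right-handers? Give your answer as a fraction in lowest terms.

Multiply the conditional probabilities at each draw: 4/10 · 3/9 = 12/90 = 2/15.

2/15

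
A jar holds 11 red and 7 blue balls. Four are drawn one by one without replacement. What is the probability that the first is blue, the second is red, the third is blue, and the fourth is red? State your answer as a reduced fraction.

77/1224

Multiply the conditional probabilities at each draw: 7/18 · 11/17 · 6/16 · 10/15 = 4620/73440 = 77/1224.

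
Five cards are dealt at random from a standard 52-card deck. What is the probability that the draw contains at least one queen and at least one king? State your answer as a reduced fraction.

There are C(52,5) = 2598960 possible draws.
By inclusion-exclusion on the complements, draws missing all queens or all kings: C(48,5) + C(48,5) − C(44,5) = 1712304 + 1712304 − 1086008 = 2338600.
So draws with at least one of each: 2598960 − 2338600 = 260360, probability 260360/2598960 = 6509/64974.

6509/64974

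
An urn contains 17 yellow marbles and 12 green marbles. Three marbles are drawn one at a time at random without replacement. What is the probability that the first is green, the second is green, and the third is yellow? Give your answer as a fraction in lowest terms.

Multiply the conditional probabilities at each draw: 12/29 · 11/28 · 17/27 = 2244/21924 = 187/1827.

187/1827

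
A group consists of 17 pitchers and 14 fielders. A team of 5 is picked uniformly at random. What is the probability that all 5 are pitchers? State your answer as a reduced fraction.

884/24273

There are C(31,5) = 169911 possible selections.
Selections with all pitchers: C(17,5) = 6188.
Probability = 6188/169911 = 884/24273.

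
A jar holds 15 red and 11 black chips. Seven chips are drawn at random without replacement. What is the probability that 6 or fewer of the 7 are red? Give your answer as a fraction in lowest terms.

911/920

There are C(26,7) = 657800 ways to choose the 7.
The complement is exactly 7 red: C(15,7)·C(11,0) = 6435.
Probability = 1 − 6435/657800 = 651365/657800 = 911/920.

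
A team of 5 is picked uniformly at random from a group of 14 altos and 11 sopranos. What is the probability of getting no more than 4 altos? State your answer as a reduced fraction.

332/345

Total selections: C(25,5) = 53130.
Favorable selections (no more than 4 altos): C(14,0)·C(11,5) + C(14,1)·C(11,4) + C(14,2)·C(11,3) + C(14,3)·C(11,2) + C(14,4)·C(11,1) = 462 + 4620 + 15015 + 20020 + 11011 = 51128.
Probability = 51128/53130 = 332/345.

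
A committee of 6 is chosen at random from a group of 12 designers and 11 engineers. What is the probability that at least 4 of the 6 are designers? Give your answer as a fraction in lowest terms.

Total selections: C(23,6) = 100947.
Favorable selections (at least 4 designers): C(12,4)·C(11,2) + C(12,5)·C(11,1) + C(12,6)·C(11,0) = 27225 + 8712 + 924 = 36861.
Probability = 36861/100947 = 1117/3059.

1117/3059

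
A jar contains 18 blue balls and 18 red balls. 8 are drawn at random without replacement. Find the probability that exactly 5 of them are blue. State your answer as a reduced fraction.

There are C(36,8) = 30260340 ways to choose 8 from 36.
Selections with exactly 5 blue: choose 5 of the 18 blue and 3 of the 18 red, C(18,5)·C(18,3) = 8568·816 = 6991488.
Probability = 6991488/30260340 = 11424/49445.

11424/49445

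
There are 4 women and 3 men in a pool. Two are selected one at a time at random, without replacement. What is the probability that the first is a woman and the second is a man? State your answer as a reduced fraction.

2/7

Multiply the conditional probabilities at each draw: 4/7 · 3/6 = 12/42 = 2/7.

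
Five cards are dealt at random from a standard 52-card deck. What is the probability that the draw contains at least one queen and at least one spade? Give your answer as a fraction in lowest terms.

There are C(52,5) = 2598960 possible draws.
By inclusion-exclusion on the complements, draws missing all queens or all spades: C(48,5) + C(39,5) − C(36,5) = 1712304 + 575757 − 376992 = 1911069.
So draws with at least one of each: 2598960 − 1911069 = 687891, probability 687891/2598960 = 229297/866320.

229297/866320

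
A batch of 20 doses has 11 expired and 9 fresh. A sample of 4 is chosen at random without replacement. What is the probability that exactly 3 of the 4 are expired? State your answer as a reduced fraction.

Total number of selections: C(20,4) = 4845.
Selections with exactly 3 expired: choose 3 of the 11 expired and 1 of the 9 fresh, C(11,3)·C(9,1) = 165·9 = 1485.
Probability = 1485/4845 = 99/323.

99/323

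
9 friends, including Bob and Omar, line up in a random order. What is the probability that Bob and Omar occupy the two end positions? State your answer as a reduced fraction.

There are 9! = 362880 arrangements.
Place Bob and Omar at the ends in 2 ways, arrange the remaining 7 in 7! = 5040 ways: 2·5040 = 10080.
Probability = 10080/362880 = 1/36.

1/36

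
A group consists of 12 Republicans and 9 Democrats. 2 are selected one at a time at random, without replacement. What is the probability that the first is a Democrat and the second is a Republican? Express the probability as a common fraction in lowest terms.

9/35

Multiply the conditional probabilities at each draw: 9/21 · 12/20 = 108/420 = 9/35.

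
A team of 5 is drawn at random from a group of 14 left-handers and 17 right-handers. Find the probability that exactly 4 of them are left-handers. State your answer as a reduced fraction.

The sample space is all 5-subsets of the 31: C(31,5) = 169911.
Selections with exactly 4 left-handers: choose 4 of the 14 left-handers and 1 of the 17 right-handers, C(14,4)·C(17,1) = 1001·17 = 17017.
Probability = 17017/169911 = 2431/24273.

2431/24273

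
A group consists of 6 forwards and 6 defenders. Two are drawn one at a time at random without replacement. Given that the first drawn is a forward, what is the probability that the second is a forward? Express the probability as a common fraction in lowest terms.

5/11

After removing one forward, 11 remain: 5 forwards and 6 defenders.
So the probability the next is a forward is 5/11.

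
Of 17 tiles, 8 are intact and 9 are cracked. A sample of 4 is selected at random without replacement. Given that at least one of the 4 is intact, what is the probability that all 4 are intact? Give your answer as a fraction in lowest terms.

Work in counts. Selections with at least one intact: C(17,4) − C(9,4) = 2380 − 126 = 2254.
Of those, selections where all 4 are intact: C(8,4) = 70.
Conditional probability = 70/2254 = 5/161.

5/161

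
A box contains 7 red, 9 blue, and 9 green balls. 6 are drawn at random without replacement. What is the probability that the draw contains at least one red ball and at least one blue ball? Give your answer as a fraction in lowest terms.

489/575

There are C(25,6) = 177100 possible draws.
By inclusion-exclusion on the complements, draws missing all red or all blue: C(18,6) + C(16,6) − C(9,6) = 18564 + 8008 − 84 = 26488.
So draws with at least one of each: 177100 − 26488 = 150612, probability 150612/177100 = 489/575.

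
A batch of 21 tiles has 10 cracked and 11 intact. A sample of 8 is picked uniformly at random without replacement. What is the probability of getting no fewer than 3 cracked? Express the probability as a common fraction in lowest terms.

Total selections: C(21,8) = 203490.
Count the complement (fewer than 3 cracked): C(10,0)·C(11,8) + C(10,1)·C(11,7) + C(10,2)·C(11,6) = 165 + 3300 + 20790 = 24255.
Probability = 1 − 24255/203490 = 179235/203490 = 569/646.

569/646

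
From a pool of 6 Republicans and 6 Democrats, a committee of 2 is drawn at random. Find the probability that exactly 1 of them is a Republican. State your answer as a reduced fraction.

The sample space is all 2-subsets of the 12: C(12,2) = 66.
Selections with exactly 1 Republican: choose 1 of the 6 Republicans and 1 of the 6 Democrats, C(6,1)·C(6,1) = 6·6 = 36.
Probability = 36/66 = 6/11.

6/11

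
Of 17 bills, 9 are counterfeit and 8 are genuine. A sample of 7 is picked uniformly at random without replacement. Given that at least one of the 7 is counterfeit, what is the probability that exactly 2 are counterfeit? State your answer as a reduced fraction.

Work in counts. Selections with at least one counterfeit: C(17,7) − C(8,7) = 19448 − 8 = 19440.
Of those, selections where exactly 2 are counterfeit: C(9,2)·C(8,5) = 36·56 = 2016.
Conditional probability = 2016/19440 = 14/135.

14/135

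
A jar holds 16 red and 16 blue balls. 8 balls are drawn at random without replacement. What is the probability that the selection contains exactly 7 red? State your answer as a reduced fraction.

704/40455

There are C(32,8) = 10518300 ways to choose 8 from 32.
Selections with exactly 7 red: choose 7 of the 16 red and 1 of the 16 blue, C(16,7)·C(16,1) = 11440·16 = 183040.
Probability = 183040/10518300 = 704/40455.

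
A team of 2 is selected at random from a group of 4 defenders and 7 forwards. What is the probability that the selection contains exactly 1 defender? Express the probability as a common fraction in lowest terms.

There are C(11,2) = 55 ways to choose 2 from 11.
Selections with exactly 1 defender: choose 1 of the 4 defenders and 1 of the 7 forwards, C(4,1)·C(7,1) = 4·7 = 28.
Probability = 28/55.

28/55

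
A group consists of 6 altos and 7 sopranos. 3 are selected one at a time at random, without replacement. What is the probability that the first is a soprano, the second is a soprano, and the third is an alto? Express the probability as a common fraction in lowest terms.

21/143

Multiply the conditional probabilities at each draw: 7/13 · 6/12 · 6/11 = 252/1716 = 21/143.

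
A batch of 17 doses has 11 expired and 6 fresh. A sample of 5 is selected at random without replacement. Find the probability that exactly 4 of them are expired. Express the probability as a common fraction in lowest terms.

495/1547

Total number of selections: C(17,5) = 6188.
Selections with exactly 4 expired: choose 4 of the 11 expired and 1 of the 6 fresh, C(11,4)·C(6,1) = 330·6 = 1980.
Probability = 1980/6188 = 495/1547.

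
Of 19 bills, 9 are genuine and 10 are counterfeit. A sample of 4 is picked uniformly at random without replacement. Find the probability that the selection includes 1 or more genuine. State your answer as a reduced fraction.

611/646

There are C(19,4) = 3876 ways to choose the 4.
The complement is all 4 are counterfeit: C(10,4) = 210.
Probability = 1 − 210/3876 = 3666/3876 = 611/646.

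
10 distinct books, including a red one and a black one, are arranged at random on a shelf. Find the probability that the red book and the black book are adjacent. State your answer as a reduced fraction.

1/5

There are 10! = 3628800 arrangements.
Treat the red book and the black book as a block: 9! arrangements of the blocks × 2 orders within the block = 2·362880 = 725760.
Probability = 725760/3628800 = 1/5.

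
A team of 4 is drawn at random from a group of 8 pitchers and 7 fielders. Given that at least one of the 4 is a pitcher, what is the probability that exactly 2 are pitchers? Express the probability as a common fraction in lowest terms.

42/95

Work in counts. Selections with at least one pitcher: C(15,4) − C(7,4) = 1365 − 35 = 1330.
Of those, selections where exactly 2 are pitchers: C(8,2)·C(7,2) = 28·21 = 588.
Conditional probability = 588/1330 = 42/95.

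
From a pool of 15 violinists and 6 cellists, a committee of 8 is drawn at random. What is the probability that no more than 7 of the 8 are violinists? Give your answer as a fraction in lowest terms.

4379/4522

Total selections: C(21,8) = 203490.
The complement is exactly 8 violinists: C(15,8)·C(6,0) = 6435.
Probability = 1 − 6435/203490 = 197055/203490 = 4379/4522.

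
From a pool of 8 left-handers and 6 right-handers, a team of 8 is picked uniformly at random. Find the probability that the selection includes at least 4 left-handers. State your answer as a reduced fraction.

Total selections: C(14,8) = 3003.
Count the complement (fewer than 4 left-handers): C(8,2)·C(6,6) + C(8,3)·C(6,5) = 28 + 336 = 364.
Probability = 1 − 364/3003 = 2639/3003 = 29/33.

29/33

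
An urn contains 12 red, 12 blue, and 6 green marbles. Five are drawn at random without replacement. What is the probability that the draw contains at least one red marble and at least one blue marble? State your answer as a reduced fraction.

There are C(30,5) = 142506 possible draws.
By inclusion-exclusion on the complements, draws missing all red or all blue: C(18,5) + C(18,5) − C(6,5) = 8568 + 8568 − 6 = 17130.
So draws with at least one of each: 142506 − 17130 = 125376, probability 125376/142506 = 20896/23751.

20896/23751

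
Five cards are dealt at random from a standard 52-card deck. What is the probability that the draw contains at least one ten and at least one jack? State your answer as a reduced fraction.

6509/64974

There are C(52,5) = 2598960 possible draws.
By inclusion-exclusion on the complements, draws missing all tens or all jacks: C(48,5) + C(48,5) − C(44,5) = 1712304 + 1712304 − 1086008 = 2338600.
So draws with at least one of each: 2598960 − 2338600 = 260360, probability 260360/2598960 = 6509/64974.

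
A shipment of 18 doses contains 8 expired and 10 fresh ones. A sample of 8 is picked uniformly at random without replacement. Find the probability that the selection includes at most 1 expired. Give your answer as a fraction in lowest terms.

335/14586

There are C(18,8) = 43758 ways to choose the 8.
Favorable selections (at most 1 expired): C(8,0)·C(10,8) + C(8,1)·C(10,7) = 45 + 960 = 1005.
Probability = 1005/43758 = 335/14586.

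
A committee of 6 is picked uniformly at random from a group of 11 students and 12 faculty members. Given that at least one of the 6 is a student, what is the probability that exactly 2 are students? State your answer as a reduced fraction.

Work in counts. Selections with at least one student: C(23,6) − C(12,6) = 100947 − 924 = 100023.
Of those, selections where exactly 2 are students: C(11,2)·C(12,4) = 55·495 = 27225.
Conditional probability = 27225/100023 = 825/3031.

825/3031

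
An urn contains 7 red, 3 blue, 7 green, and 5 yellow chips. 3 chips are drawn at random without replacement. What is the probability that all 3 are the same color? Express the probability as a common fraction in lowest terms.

81/1540

There are C(22,3) = 1540 ways to draw 3 chips.
All same color: C(7,3) + C(3,3) + C(7,3) + C(5,3) = 35 + 1 + 35 + 10 = 81.
Probability = 81/1540.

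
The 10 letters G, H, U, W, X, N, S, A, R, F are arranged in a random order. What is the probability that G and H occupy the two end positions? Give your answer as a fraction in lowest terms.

1/45

There are 10! = 3628800 arrangements.
Place G and H at the ends in 2 ways, arrange the remaining 8 in 8! = 40320 ways: 2·40320 = 80640.
Probability = 80640/3628800 = 1/45.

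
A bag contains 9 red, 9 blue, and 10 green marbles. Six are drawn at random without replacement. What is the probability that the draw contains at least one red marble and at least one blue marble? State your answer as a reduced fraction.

There are C(28,6) = 376740 possible draws.
By inclusion-exclusion on the complements, draws missing all red or all blue: C(19,6) + C(19,6) − C(10,6) = 27132 + 27132 − 210 = 54054.
So draws with at least one of each: 376740 − 54054 = 322686, probability 322686/376740 = 197/230.

197/230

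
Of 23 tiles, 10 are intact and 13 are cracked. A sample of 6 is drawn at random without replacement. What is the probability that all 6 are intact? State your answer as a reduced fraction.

10/4807

There are C(23,6) = 100947 possible selections.
Selections with all intact: C(10,6) = 210.
Probability = 210/100947 = 10/4807.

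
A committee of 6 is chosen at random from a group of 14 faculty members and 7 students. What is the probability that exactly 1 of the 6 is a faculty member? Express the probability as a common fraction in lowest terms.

7/1292

There are C(21,6) = 54264 ways to choose 6 from 21.
Selections with exactly 1 faculty member: choose 1 of the 14 faculty members and 5 of the 7 students, C(14,1)·C(7,5) = 14·21 = 294.
Probability = 294/54264 = 7/1292.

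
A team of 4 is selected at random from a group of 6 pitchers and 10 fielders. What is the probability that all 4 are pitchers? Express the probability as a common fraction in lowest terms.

3/364

There are C(16,4) = 1820 possible selections.
Selections with all pitchers: C(6,4) = 15.
Probability = 15/1820 = 3/364.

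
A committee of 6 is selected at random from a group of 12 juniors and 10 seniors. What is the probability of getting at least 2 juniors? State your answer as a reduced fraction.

There are C(22,6) = 74613 ways to choose the 6.
Count the complement (fewer than 2 juniors): C(12,0)·C(10,6) + C(12,1)·C(10,5) = 210 + 3024 = 3234.
Probability = 1 − 3234/74613 = 71379/74613 = 309/323.

309/323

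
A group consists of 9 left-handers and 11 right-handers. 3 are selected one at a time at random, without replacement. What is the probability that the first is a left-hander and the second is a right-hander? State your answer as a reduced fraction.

99/380

Multiply the conditional probabilities at each draw: 9/20 · 11/19 = 99/380.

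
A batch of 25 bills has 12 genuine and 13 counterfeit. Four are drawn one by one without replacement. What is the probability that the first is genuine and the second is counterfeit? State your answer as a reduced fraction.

Multiply the conditional probabilities at each draw: 12/25 · 13/24 = 156/600 = 13/50.

13/50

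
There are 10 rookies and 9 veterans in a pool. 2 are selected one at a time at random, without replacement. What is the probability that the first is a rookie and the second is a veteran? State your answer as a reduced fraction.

Multiply the conditional probabilities at each draw: 10/19 · 9/18 = 90/342 = 5/19.

5/19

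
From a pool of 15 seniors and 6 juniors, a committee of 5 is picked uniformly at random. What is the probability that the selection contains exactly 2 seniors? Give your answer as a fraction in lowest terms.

The sample space is all 5-subsets of the 21: C(21,5) = 20349.
Selections with exactly 2 seniors: choose 2 of the 15 seniors and 3 of the 6 juniors, C(15,2)·C(6,3) = 105·20 = 2100.
Probability = 2100/20349 = 100/969.

100/969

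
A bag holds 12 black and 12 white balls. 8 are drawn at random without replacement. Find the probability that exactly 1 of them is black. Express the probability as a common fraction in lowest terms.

There are C(24,8) = 735471 ways to choose 8 from 24.
Selections with exactly 1 black: choose 1 of the 12 black and 7 of the 12 white, C(12,1)·C(12,7) = 12·792 = 9504.
Probability = 9504/735471 = 96/7429.

96/7429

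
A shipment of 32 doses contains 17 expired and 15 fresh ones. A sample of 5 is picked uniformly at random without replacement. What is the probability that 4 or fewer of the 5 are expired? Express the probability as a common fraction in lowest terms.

6971/7192

Total selections: C(32,5) = 201376.
The complement is exactly 5 expired: C(17,5)·C(15,0) = 6188.
Probability = 1 − 6188/201376 = 195188/201376 = 6971/7192.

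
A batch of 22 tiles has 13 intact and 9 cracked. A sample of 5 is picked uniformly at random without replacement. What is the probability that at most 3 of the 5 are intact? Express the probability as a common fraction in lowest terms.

There are C(22,5) = 26334 ways to choose the 5.
Count the complement (more than 3 intact): C(13,4)·C(9,1) + C(13,5)·C(9,0) = 6435 + 1287 = 7722.
Probability = 1 − 7722/26334 = 18612/26334 = 94/133.

94/133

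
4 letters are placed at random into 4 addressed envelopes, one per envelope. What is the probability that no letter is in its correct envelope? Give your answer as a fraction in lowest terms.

3/8

There are 4! = 24 assignments.
By inclusion-exclusion, assignments with no fixed points: C(4,0)·4! − C(4,1)·3! + C(4,2)·2! − C(4,3)·1! + C(4,4)·0! = 9.
Probability = 9/24 = 3/8.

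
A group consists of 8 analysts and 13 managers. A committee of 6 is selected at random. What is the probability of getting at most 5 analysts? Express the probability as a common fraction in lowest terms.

There are C(21,6) = 54264 ways to choose the 6.
Favorable selections (at most 5 analysts): C(8,0)·C(13,6) + C(8,1)·C(13,5) + C(8,2)·C(13,4) + C(8,3)·C(13,3) + C(8,4)·C(13,2) + C(8,5)·C(13,1) = 1716 + 10296 + 20020 + 16016 + 5460 + 728 = 54236.
Probability = 54236/54264 = 1937/1938.

1937/1938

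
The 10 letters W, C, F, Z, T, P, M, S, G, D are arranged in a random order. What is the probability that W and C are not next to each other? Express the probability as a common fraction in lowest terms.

4/5

There are 10! = 3628800 arrangements.
Arrangements with W and C adjacent: 2·9! = 725760.
So not adjacent: 3628800 − 725760 = 2903040, probability 2903040/3628800 = 4/5.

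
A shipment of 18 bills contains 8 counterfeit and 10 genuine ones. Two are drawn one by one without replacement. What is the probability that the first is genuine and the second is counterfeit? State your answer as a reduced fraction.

40/153

Multiply the conditional probabilities at each draw: 10/18 · 8/17 = 80/306 = 40/153.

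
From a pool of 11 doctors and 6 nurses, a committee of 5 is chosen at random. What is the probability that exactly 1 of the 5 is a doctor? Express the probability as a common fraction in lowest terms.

Total number of selections: C(17,5) = 6188.
Selections with exactly 1 doctor: choose 1 of the 11 doctors and 4 of the 6 nurses, C(11,1)·C(6,4) = 11·15 = 165.
Probability = 165/6188.

165/6188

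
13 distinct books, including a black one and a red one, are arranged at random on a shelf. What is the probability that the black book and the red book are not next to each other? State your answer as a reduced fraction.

11/13

There are 13! = 6227020800 arrangements.
Arrangements with the black book and the red book adjacent: 2·12! = 958003200.
So not adjacent: 6227020800 − 958003200 = 5269017600, probability 5269017600/6227020800 = 11/13.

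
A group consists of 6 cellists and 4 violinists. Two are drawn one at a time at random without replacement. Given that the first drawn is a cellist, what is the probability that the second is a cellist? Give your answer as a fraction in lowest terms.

After removing one cellist, 9 remain: 5 cellists and 4 violinists.
So the probability the next is a cellist is 5/9.

5/9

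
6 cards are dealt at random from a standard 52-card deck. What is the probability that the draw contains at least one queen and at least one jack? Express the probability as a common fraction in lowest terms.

There are C(52,6) = 20358520 possible draws.
By inclusion-exclusion on the complements, draws missing all queens or all jacks: C(48,6) + C(48,6) − C(44,6) = 12271512 + 12271512 − 7059052 = 17483972.
So draws with at least one of each: 20358520 − 17483972 = 2874548, probability 2874548/20358520 = 718637/5089630.

718637/5089630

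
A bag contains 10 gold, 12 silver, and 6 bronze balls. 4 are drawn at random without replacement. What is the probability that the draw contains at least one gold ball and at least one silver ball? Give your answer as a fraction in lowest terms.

There are C(28,4) = 20475 possible draws.
By inclusion-exclusion on the complements, draws missing all gold or all silver: C(18,4) + C(16,4) − C(6,4) = 3060 + 1820 − 15 = 4865.
So draws with at least one of each: 20475 − 4865 = 15610, probability 15610/20475 = 446/585.

446/585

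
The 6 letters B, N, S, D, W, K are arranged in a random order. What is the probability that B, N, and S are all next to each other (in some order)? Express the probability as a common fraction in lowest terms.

1/5

There are 6! = 720 arrangements.
Treat the three as one block: 4! placements × 3! orders within the block = 24·6 = 144.
Probability = 144/720 = 1/5.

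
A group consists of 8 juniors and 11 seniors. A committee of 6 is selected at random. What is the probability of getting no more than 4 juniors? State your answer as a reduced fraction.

946/969

There are C(19,6) = 27132 ways to choose the 6.
Count the complement (more than 4 juniors): C(8,5)·C(11,1) + C(8,6)·C(11,0) = 616 + 28 = 644.
Probability = 1 − 644/27132 = 26488/27132 = 946/969.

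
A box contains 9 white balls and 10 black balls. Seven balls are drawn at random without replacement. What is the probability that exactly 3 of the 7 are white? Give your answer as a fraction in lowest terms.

1470/4199

Total number of selections: C(19,7) = 50388.
Selections with exactly 3 white: choose 3 of the 9 white and 4 of the 10 black, C(9,3)·C(10,4) = 84·210 = 17640.
Probability = 17640/50388 = 1470/4199.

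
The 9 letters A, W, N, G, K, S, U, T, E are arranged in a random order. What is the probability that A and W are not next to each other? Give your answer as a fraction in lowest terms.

There are 9! = 362880 arrangements.
Arrangements with A and W adjacent: 2·8! = 80640.
So not adjacent: 362880 − 80640 = 282240, probability 282240/362880 = 7/9.

7/9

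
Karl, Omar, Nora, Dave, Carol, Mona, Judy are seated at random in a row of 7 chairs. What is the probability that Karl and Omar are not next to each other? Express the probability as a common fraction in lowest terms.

There are 7! = 5040 arrangements.
Arrangements with Karl and Omar adjacent: 2·6! = 1440.
So not adjacent: 5040 − 1440 = 3600, probability 3600/5040 = 5/7.

5/7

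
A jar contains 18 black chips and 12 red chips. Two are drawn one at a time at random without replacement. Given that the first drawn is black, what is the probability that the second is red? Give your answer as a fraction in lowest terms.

12/29

After removing one black, 29 remain: 17 black and 12 red.
So the probability the next is red is 12/29.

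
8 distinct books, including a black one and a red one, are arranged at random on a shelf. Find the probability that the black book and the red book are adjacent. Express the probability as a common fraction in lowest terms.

There are 8! = 40320 arrangements.
Treat the black book and the red book as a block: 7! arrangements of the blocks × 2 orders within the block = 2·5040 = 10080.
Probability = 10080/40320 = 1/4.

1/4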